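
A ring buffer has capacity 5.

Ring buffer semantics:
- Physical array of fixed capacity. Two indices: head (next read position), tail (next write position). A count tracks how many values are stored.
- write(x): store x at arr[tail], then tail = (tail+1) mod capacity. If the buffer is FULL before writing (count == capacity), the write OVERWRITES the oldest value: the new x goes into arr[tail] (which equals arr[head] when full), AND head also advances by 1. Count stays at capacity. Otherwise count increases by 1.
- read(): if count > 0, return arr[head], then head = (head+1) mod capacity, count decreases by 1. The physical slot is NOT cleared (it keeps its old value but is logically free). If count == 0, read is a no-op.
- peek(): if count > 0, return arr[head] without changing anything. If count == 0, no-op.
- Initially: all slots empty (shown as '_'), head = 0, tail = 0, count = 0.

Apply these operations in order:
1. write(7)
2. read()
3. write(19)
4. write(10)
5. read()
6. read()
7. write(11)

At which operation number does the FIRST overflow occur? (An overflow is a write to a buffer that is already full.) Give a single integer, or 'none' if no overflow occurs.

After op 1 (write(7)): arr=[7 _ _ _ _] head=0 tail=1 count=1
After op 2 (read()): arr=[7 _ _ _ _] head=1 tail=1 count=0
After op 3 (write(19)): arr=[7 19 _ _ _] head=1 tail=2 count=1
After op 4 (write(10)): arr=[7 19 10 _ _] head=1 tail=3 count=2
After op 5 (read()): arr=[7 19 10 _ _] head=2 tail=3 count=1
After op 6 (read()): arr=[7 19 10 _ _] head=3 tail=3 count=0
After op 7 (write(11)): arr=[7 19 10 11 _] head=3 tail=4 count=1

Answer: none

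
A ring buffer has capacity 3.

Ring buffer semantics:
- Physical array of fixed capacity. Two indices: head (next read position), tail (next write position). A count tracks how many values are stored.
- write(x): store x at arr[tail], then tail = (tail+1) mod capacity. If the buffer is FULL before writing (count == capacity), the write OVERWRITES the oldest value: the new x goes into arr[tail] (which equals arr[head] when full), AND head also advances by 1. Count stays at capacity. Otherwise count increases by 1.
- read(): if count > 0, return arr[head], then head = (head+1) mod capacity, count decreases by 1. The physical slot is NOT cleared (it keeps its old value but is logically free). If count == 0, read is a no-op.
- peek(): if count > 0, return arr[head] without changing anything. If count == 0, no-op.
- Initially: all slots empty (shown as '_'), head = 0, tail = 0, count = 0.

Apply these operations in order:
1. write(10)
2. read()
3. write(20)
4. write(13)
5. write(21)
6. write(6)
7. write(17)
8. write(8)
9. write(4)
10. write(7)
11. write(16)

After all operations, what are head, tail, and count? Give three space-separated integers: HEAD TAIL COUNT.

Answer: 1 1 3

Derivation:
After op 1 (write(10)): arr=[10 _ _] head=0 tail=1 count=1
After op 2 (read()): arr=[10 _ _] head=1 tail=1 count=0
After op 3 (write(20)): arr=[10 20 _] head=1 tail=2 count=1
After op 4 (write(13)): arr=[10 20 13] head=1 tail=0 count=2
After op 5 (write(21)): arr=[21 20 13] head=1 tail=1 count=3
After op 6 (write(6)): arr=[21 6 13] head=2 tail=2 count=3
After op 7 (write(17)): arr=[21 6 17] head=0 tail=0 count=3
After op 8 (write(8)): arr=[8 6 17] head=1 tail=1 count=3
After op 9 (write(4)): arr=[8 4 17] head=2 tail=2 count=3
After op 10 (write(7)): arr=[8 4 7] head=0 tail=0 count=3
After op 11 (write(16)): arr=[16 4 7] head=1 tail=1 count=3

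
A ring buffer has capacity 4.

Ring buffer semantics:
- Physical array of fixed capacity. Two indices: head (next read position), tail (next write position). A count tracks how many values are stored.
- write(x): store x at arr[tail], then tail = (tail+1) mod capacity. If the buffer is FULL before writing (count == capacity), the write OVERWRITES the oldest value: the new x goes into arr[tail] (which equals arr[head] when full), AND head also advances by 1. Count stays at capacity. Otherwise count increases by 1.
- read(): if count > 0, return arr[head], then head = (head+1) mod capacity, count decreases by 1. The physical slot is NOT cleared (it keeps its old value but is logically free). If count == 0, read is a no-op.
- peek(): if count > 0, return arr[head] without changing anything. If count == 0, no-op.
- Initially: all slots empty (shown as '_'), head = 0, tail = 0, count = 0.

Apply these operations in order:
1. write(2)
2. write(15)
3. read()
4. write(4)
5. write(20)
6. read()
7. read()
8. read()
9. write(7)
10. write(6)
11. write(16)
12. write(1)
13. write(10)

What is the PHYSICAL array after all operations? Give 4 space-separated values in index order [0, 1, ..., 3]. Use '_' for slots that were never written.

After op 1 (write(2)): arr=[2 _ _ _] head=0 tail=1 count=1
After op 2 (write(15)): arr=[2 15 _ _] head=0 tail=2 count=2
After op 3 (read()): arr=[2 15 _ _] head=1 tail=2 count=1
After op 4 (write(4)): arr=[2 15 4 _] head=1 tail=3 count=2
After op 5 (write(20)): arr=[2 15 4 20] head=1 tail=0 count=3
After op 6 (read()): arr=[2 15 4 20] head=2 tail=0 count=2
After op 7 (read()): arr=[2 15 4 20] head=3 tail=0 count=1
After op 8 (read()): arr=[2 15 4 20] head=0 tail=0 count=0
After op 9 (write(7)): arr=[7 15 4 20] head=0 tail=1 count=1
After op 10 (write(6)): arr=[7 6 4 20] head=0 tail=2 count=2
After op 11 (write(16)): arr=[7 6 16 20] head=0 tail=3 count=3
After op 12 (write(1)): arr=[7 6 16 1] head=0 tail=0 count=4
After op 13 (write(10)): arr=[10 6 16 1] head=1 tail=1 count=4

Answer: 10 6 16 1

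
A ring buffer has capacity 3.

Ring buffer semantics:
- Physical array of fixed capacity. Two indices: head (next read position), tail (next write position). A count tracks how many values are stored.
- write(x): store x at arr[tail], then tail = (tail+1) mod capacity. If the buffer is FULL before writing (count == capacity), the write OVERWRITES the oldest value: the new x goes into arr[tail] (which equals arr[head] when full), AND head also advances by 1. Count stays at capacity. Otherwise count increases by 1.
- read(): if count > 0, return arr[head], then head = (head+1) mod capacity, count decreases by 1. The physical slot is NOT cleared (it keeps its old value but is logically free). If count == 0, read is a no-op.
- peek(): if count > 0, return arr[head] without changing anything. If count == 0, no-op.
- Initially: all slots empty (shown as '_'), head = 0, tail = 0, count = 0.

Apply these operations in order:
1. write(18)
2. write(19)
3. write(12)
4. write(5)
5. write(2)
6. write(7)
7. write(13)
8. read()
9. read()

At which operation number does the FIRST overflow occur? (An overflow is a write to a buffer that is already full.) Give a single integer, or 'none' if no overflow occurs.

After op 1 (write(18)): arr=[18 _ _] head=0 tail=1 count=1
After op 2 (write(19)): arr=[18 19 _] head=0 tail=2 count=2
After op 3 (write(12)): arr=[18 19 12] head=0 tail=0 count=3
After op 4 (write(5)): arr=[5 19 12] head=1 tail=1 count=3
After op 5 (write(2)): arr=[5 2 12] head=2 tail=2 count=3
After op 6 (write(7)): arr=[5 2 7] head=0 tail=0 count=3
After op 7 (write(13)): arr=[13 2 7] head=1 tail=1 count=3
After op 8 (read()): arr=[13 2 7] head=2 tail=1 count=2
After op 9 (read()): arr=[13 2 7] head=0 tail=1 count=1

Answer: 4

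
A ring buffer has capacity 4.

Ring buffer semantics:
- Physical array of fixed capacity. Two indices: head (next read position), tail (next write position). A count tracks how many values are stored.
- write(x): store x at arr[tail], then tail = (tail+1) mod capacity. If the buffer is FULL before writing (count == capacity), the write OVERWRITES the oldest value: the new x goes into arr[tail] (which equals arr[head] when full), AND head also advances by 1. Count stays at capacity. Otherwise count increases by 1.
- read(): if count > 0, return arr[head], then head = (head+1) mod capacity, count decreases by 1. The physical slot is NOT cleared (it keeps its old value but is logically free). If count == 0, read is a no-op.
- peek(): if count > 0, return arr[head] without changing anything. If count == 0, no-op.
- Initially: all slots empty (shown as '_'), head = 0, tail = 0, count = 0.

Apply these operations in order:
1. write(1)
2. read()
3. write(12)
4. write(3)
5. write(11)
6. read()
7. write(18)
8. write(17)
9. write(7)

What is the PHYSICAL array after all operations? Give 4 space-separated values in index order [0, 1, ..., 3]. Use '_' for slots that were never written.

Answer: 18 17 7 11

Derivation:
After op 1 (write(1)): arr=[1 _ _ _] head=0 tail=1 count=1
After op 2 (read()): arr=[1 _ _ _] head=1 tail=1 count=0
After op 3 (write(12)): arr=[1 12 _ _] head=1 tail=2 count=1
After op 4 (write(3)): arr=[1 12 3 _] head=1 tail=3 count=2
After op 5 (write(11)): arr=[1 12 3 11] head=1 tail=0 count=3
After op 6 (read()): arr=[1 12 3 11] head=2 tail=0 count=2
After op 7 (write(18)): arr=[18 12 3 11] head=2 tail=1 count=3
After op 8 (write(17)): arr=[18 17 3 11] head=2 tail=2 count=4
After op 9 (write(7)): arr=[18 17 7 11] head=3 tail=3 count=4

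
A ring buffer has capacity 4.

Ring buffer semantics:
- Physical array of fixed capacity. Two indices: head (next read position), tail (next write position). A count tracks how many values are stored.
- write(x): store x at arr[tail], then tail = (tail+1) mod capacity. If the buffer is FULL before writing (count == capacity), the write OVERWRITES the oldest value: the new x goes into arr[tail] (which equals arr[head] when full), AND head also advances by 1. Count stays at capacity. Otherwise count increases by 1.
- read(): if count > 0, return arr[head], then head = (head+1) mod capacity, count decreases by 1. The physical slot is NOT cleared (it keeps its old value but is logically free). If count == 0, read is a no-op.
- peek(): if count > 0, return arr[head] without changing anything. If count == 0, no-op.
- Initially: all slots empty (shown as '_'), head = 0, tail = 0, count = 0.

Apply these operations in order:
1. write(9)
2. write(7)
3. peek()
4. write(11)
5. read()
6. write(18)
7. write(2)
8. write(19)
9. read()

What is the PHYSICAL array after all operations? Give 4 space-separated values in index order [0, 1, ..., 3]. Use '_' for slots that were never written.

Answer: 2 19 11 18

Derivation:
After op 1 (write(9)): arr=[9 _ _ _] head=0 tail=1 count=1
After op 2 (write(7)): arr=[9 7 _ _] head=0 tail=2 count=2
After op 3 (peek()): arr=[9 7 _ _] head=0 tail=2 count=2
After op 4 (write(11)): arr=[9 7 11 _] head=0 tail=3 count=3
After op 5 (read()): arr=[9 7 11 _] head=1 tail=3 count=2
After op 6 (write(18)): arr=[9 7 11 18] head=1 tail=0 count=3
After op 7 (write(2)): arr=[2 7 11 18] head=1 tail=1 count=4
After op 8 (write(19)): arr=[2 19 11 18] head=2 tail=2 count=4
After op 9 (read()): arr=[2 19 11 18] head=3 tail=2 count=3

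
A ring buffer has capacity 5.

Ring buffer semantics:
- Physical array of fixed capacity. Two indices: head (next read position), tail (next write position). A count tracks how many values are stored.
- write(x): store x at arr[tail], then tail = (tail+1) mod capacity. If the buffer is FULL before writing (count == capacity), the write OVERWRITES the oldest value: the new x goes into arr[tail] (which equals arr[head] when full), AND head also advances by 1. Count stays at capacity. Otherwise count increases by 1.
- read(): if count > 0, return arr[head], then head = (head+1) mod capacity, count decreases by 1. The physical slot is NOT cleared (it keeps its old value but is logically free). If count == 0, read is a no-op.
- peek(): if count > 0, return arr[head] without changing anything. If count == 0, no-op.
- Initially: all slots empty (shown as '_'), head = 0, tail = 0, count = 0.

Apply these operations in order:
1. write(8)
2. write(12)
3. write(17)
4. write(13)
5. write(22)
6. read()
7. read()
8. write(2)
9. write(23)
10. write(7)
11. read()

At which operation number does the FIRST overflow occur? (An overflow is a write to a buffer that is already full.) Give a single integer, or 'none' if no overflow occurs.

Answer: 10

Derivation:
After op 1 (write(8)): arr=[8 _ _ _ _] head=0 tail=1 count=1
After op 2 (write(12)): arr=[8 12 _ _ _] head=0 tail=2 count=2
After op 3 (write(17)): arr=[8 12 17 _ _] head=0 tail=3 count=3
After op 4 (write(13)): arr=[8 12 17 13 _] head=0 tail=4 count=4
After op 5 (write(22)): arr=[8 12 17 13 22] head=0 tail=0 count=5
After op 6 (read()): arr=[8 12 17 13 22] head=1 tail=0 count=4
After op 7 (read()): arr=[8 12 17 13 22] head=2 tail=0 count=3
After op 8 (write(2)): arr=[2 12 17 13 22] head=2 tail=1 count=4
After op 9 (write(23)): arr=[2 23 17 13 22] head=2 tail=2 count=5
After op 10 (write(7)): arr=[2 23 7 13 22] head=3 tail=3 count=5
After op 11 (read()): arr=[2 23 7 13 22] head=4 tail=3 count=4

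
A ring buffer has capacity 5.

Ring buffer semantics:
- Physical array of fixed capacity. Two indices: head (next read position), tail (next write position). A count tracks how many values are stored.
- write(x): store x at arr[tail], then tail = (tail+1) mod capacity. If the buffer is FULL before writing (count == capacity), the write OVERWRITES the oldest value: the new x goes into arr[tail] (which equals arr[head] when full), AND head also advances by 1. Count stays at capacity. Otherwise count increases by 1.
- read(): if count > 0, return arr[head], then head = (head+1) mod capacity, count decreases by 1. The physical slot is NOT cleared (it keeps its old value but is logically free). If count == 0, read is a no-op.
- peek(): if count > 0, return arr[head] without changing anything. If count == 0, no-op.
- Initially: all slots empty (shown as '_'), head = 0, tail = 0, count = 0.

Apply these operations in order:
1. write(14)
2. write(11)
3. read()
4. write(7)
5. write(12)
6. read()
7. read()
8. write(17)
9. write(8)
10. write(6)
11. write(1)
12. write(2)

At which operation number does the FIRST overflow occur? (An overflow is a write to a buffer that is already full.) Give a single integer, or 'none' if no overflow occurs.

After op 1 (write(14)): arr=[14 _ _ _ _] head=0 tail=1 count=1
After op 2 (write(11)): arr=[14 11 _ _ _] head=0 tail=2 count=2
After op 3 (read()): arr=[14 11 _ _ _] head=1 tail=2 count=1
After op 4 (write(7)): arr=[14 11 7 _ _] head=1 tail=3 count=2
After op 5 (write(12)): arr=[14 11 7 12 _] head=1 tail=4 count=3
After op 6 (read()): arr=[14 11 7 12 _] head=2 tail=4 count=2
After op 7 (read()): arr=[14 11 7 12 _] head=3 tail=4 count=1
After op 8 (write(17)): arr=[14 11 7 12 17] head=3 tail=0 count=2
After op 9 (write(8)): arr=[8 11 7 12 17] head=3 tail=1 count=3
After op 10 (write(6)): arr=[8 6 7 12 17] head=3 tail=2 count=4
After op 11 (write(1)): arr=[8 6 1 12 17] head=3 tail=3 count=5
After op 12 (write(2)): arr=[8 6 1 2 17] head=4 tail=4 count=5

Answer: 12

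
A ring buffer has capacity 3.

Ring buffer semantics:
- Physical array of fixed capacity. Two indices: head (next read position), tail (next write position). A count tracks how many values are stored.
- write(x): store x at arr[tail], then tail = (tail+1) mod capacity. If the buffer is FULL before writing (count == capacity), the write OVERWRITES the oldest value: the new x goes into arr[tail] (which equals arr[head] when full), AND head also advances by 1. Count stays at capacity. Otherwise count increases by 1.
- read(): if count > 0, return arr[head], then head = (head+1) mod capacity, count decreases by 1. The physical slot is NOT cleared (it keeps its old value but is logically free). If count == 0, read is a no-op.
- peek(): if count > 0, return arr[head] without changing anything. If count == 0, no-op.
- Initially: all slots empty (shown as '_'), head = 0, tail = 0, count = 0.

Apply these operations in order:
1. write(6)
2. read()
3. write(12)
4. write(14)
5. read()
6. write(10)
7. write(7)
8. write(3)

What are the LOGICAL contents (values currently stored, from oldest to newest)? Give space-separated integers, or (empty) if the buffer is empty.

After op 1 (write(6)): arr=[6 _ _] head=0 tail=1 count=1
After op 2 (read()): arr=[6 _ _] head=1 tail=1 count=0
After op 3 (write(12)): arr=[6 12 _] head=1 tail=2 count=1
After op 4 (write(14)): arr=[6 12 14] head=1 tail=0 count=2
After op 5 (read()): arr=[6 12 14] head=2 tail=0 count=1
After op 6 (write(10)): arr=[10 12 14] head=2 tail=1 count=2
After op 7 (write(7)): arr=[10 7 14] head=2 tail=2 count=3
After op 8 (write(3)): arr=[10 7 3] head=0 tail=0 count=3

Answer: 10 7 3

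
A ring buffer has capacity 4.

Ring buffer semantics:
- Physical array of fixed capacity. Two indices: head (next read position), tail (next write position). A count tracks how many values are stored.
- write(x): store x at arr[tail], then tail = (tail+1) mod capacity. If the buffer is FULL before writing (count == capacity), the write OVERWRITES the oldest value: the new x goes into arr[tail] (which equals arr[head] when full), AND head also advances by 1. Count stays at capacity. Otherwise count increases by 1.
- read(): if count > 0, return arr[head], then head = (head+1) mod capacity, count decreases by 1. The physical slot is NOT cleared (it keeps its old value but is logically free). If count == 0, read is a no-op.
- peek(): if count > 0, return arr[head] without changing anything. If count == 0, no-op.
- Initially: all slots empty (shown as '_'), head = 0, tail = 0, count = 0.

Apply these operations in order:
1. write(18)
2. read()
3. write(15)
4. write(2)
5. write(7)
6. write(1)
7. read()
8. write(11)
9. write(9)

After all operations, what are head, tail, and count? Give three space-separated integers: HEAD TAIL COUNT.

Answer: 3 3 4

Derivation:
After op 1 (write(18)): arr=[18 _ _ _] head=0 tail=1 count=1
After op 2 (read()): arr=[18 _ _ _] head=1 tail=1 count=0
After op 3 (write(15)): arr=[18 15 _ _] head=1 tail=2 count=1
After op 4 (write(2)): arr=[18 15 2 _] head=1 tail=3 count=2
After op 5 (write(7)): arr=[18 15 2 7] head=1 tail=0 count=3
After op 6 (write(1)): arr=[1 15 2 7] head=1 tail=1 count=4
After op 7 (read()): arr=[1 15 2 7] head=2 tail=1 count=3
After op 8 (write(11)): arr=[1 11 2 7] head=2 tail=2 count=4
After op 9 (write(9)): arr=[1 11 9 7] head=3 tail=3 count=4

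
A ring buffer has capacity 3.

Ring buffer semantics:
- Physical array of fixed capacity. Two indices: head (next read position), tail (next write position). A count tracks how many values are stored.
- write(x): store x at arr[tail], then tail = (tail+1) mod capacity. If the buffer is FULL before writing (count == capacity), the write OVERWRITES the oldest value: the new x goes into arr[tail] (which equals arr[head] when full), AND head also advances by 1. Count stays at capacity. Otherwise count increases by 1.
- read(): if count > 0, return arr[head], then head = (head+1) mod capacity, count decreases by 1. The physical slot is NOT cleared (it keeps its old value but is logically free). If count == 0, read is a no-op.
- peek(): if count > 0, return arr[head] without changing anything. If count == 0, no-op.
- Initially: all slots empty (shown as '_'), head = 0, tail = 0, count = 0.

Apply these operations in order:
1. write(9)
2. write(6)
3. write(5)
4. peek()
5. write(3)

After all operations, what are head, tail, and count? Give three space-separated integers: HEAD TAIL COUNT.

After op 1 (write(9)): arr=[9 _ _] head=0 tail=1 count=1
After op 2 (write(6)): arr=[9 6 _] head=0 tail=2 count=2
After op 3 (write(5)): arr=[9 6 5] head=0 tail=0 count=3
After op 4 (peek()): arr=[9 6 5] head=0 tail=0 count=3
After op 5 (write(3)): arr=[3 6 5] head=1 tail=1 count=3

Answer: 1 1 3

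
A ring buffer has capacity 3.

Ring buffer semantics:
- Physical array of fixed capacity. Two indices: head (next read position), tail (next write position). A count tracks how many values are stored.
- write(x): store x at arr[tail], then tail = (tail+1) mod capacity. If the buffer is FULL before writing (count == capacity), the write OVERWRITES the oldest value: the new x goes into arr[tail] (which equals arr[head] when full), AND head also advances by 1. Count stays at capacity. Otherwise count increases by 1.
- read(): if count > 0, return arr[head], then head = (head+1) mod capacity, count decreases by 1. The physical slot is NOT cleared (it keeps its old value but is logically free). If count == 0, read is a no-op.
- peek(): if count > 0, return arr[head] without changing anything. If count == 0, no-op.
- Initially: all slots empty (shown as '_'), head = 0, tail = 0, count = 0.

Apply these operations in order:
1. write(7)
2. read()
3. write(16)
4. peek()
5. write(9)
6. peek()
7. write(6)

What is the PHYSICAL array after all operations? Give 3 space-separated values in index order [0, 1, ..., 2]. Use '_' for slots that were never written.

After op 1 (write(7)): arr=[7 _ _] head=0 tail=1 count=1
After op 2 (read()): arr=[7 _ _] head=1 tail=1 count=0
After op 3 (write(16)): arr=[7 16 _] head=1 tail=2 count=1
After op 4 (peek()): arr=[7 16 _] head=1 tail=2 count=1
After op 5 (write(9)): arr=[7 16 9] head=1 tail=0 count=2
After op 6 (peek()): arr=[7 16 9] head=1 tail=0 count=2
After op 7 (write(6)): arr=[6 16 9] head=1 tail=1 count=3

Answer: 6 16 9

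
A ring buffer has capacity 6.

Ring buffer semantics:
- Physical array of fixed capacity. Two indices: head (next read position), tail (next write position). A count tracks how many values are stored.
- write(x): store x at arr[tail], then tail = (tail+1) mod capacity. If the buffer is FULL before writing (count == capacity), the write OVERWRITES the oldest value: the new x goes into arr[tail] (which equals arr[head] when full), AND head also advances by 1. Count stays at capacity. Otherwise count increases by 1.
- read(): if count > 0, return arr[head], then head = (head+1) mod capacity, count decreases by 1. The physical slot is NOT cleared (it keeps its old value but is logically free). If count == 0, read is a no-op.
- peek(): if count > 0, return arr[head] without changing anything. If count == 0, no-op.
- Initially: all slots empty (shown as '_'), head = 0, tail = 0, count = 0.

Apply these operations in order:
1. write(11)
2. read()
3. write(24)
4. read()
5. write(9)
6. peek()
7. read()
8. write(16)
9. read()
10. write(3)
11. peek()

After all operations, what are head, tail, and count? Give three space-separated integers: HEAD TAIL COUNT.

After op 1 (write(11)): arr=[11 _ _ _ _ _] head=0 tail=1 count=1
After op 2 (read()): arr=[11 _ _ _ _ _] head=1 tail=1 count=0
After op 3 (write(24)): arr=[11 24 _ _ _ _] head=1 tail=2 count=1
After op 4 (read()): arr=[11 24 _ _ _ _] head=2 tail=2 count=0
After op 5 (write(9)): arr=[11 24 9 _ _ _] head=2 tail=3 count=1
After op 6 (peek()): arr=[11 24 9 _ _ _] head=2 tail=3 count=1
After op 7 (read()): arr=[11 24 9 _ _ _] head=3 tail=3 count=0
After op 8 (write(16)): arr=[11 24 9 16 _ _] head=3 tail=4 count=1
After op 9 (read()): arr=[11 24 9 16 _ _] head=4 tail=4 count=0
After op 10 (write(3)): arr=[11 24 9 16 3 _] head=4 tail=5 count=1
After op 11 (peek()): arr=[11 24 9 16 3 _] head=4 tail=5 count=1

Answer: 4 5 1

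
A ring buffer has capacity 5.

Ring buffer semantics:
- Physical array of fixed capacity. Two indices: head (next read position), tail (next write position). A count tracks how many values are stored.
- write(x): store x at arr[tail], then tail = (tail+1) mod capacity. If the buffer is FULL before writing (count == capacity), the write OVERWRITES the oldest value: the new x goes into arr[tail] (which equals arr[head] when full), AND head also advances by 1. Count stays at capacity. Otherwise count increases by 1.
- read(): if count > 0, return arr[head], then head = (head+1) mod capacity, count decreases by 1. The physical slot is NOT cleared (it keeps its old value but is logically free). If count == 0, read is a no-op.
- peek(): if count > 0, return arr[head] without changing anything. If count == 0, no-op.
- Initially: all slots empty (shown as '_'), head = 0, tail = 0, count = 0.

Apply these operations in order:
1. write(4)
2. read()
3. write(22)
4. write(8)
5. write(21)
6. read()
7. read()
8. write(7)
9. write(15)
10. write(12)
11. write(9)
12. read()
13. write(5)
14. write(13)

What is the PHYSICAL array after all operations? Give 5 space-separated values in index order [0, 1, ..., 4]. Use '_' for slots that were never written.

Answer: 15 12 9 5 13

Derivation:
After op 1 (write(4)): arr=[4 _ _ _ _] head=0 tail=1 count=1
After op 2 (read()): arr=[4 _ _ _ _] head=1 tail=1 count=0
After op 3 (write(22)): arr=[4 22 _ _ _] head=1 tail=2 count=1
After op 4 (write(8)): arr=[4 22 8 _ _] head=1 tail=3 count=2
After op 5 (write(21)): arr=[4 22 8 21 _] head=1 tail=4 count=3
After op 6 (read()): arr=[4 22 8 21 _] head=2 tail=4 count=2
After op 7 (read()): arr=[4 22 8 21 _] head=3 tail=4 count=1
After op 8 (write(7)): arr=[4 22 8 21 7] head=3 tail=0 count=2
After op 9 (write(15)): arr=[15 22 8 21 7] head=3 tail=1 count=3
After op 10 (write(12)): arr=[15 12 8 21 7] head=3 tail=2 count=4
After op 11 (write(9)): arr=[15 12 9 21 7] head=3 tail=3 count=5
After op 12 (read()): arr=[15 12 9 21 7] head=4 tail=3 count=4
After op 13 (write(5)): arr=[15 12 9 5 7] head=4 tail=4 count=5
After op 14 (write(13)): arr=[15 12 9 5 13] head=0 tail=0 count=5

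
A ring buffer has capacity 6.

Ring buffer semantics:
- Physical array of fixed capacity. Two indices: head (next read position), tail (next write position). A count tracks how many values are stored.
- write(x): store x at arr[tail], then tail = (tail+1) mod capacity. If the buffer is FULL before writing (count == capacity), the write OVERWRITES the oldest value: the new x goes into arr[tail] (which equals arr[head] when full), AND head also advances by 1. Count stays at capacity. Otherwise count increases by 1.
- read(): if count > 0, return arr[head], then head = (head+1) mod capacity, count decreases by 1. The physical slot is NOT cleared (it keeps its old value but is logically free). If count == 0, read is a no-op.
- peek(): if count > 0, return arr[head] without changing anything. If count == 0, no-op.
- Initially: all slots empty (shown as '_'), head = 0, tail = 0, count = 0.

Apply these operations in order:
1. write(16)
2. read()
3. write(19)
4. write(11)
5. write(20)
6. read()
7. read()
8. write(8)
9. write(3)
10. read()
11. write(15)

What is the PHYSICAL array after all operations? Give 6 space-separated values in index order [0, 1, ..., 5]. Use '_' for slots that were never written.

After op 1 (write(16)): arr=[16 _ _ _ _ _] head=0 tail=1 count=1
After op 2 (read()): arr=[16 _ _ _ _ _] head=1 tail=1 count=0
After op 3 (write(19)): arr=[16 19 _ _ _ _] head=1 tail=2 count=1
After op 4 (write(11)): arr=[16 19 11 _ _ _] head=1 tail=3 count=2
After op 5 (write(20)): arr=[16 19 11 20 _ _] head=1 tail=4 count=3
After op 6 (read()): arr=[16 19 11 20 _ _] head=2 tail=4 count=2
After op 7 (read()): arr=[16 19 11 20 _ _] head=3 tail=4 count=1
After op 8 (write(8)): arr=[16 19 11 20 8 _] head=3 tail=5 count=2
After op 9 (write(3)): arr=[16 19 11 20 8 3] head=3 tail=0 count=3
After op 10 (read()): arr=[16 19 11 20 8 3] head=4 tail=0 count=2
After op 11 (write(15)): arr=[15 19 11 20 8 3] head=4 tail=1 count=3

Answer: 15 19 11 20 8 3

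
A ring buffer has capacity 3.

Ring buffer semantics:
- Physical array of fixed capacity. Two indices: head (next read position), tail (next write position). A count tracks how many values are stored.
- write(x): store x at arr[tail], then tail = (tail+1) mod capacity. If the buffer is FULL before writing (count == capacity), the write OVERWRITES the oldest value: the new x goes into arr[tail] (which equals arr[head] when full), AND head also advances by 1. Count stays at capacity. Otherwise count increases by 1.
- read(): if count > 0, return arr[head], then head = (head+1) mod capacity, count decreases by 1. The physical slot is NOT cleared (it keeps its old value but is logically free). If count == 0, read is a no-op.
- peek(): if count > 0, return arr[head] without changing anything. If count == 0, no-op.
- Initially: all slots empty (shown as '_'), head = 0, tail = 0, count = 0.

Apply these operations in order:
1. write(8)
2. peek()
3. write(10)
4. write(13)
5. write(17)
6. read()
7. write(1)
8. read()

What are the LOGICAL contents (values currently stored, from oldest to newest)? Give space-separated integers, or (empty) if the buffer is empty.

Answer: 17 1

Derivation:
After op 1 (write(8)): arr=[8 _ _] head=0 tail=1 count=1
After op 2 (peek()): arr=[8 _ _] head=0 tail=1 count=1
After op 3 (write(10)): arr=[8 10 _] head=0 tail=2 count=2
After op 4 (write(13)): arr=[8 10 13] head=0 tail=0 count=3
After op 5 (write(17)): arr=[17 10 13] head=1 tail=1 count=3
After op 6 (read()): arr=[17 10 13] head=2 tail=1 count=2
After op 7 (write(1)): arr=[17 1 13] head=2 tail=2 count=3
After op 8 (read()): arr=[17 1 13] head=0 tail=2 count=2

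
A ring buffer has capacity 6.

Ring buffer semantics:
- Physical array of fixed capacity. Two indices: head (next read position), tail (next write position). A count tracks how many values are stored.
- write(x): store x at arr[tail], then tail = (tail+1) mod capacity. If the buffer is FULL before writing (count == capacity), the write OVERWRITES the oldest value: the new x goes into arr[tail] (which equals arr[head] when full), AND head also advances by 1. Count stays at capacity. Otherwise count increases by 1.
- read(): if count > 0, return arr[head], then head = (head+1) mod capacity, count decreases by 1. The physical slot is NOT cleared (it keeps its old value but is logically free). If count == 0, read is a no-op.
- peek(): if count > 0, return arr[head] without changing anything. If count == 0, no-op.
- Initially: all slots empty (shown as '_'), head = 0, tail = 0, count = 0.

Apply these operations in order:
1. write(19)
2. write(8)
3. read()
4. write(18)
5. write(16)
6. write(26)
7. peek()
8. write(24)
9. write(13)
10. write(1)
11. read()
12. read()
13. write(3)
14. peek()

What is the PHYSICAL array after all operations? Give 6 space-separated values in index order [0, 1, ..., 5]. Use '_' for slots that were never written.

After op 1 (write(19)): arr=[19 _ _ _ _ _] head=0 tail=1 count=1
After op 2 (write(8)): arr=[19 8 _ _ _ _] head=0 tail=2 count=2
After op 3 (read()): arr=[19 8 _ _ _ _] head=1 tail=2 count=1
After op 4 (write(18)): arr=[19 8 18 _ _ _] head=1 tail=3 count=2
After op 5 (write(16)): arr=[19 8 18 16 _ _] head=1 tail=4 count=3
After op 6 (write(26)): arr=[19 8 18 16 26 _] head=1 tail=5 count=4
After op 7 (peek()): arr=[19 8 18 16 26 _] head=1 tail=5 count=4
After op 8 (write(24)): arr=[19 8 18 16 26 24] head=1 tail=0 count=5
After op 9 (write(13)): arr=[13 8 18 16 26 24] head=1 tail=1 count=6
After op 10 (write(1)): arr=[13 1 18 16 26 24] head=2 tail=2 count=6
After op 11 (read()): arr=[13 1 18 16 26 24] head=3 tail=2 count=5
After op 12 (read()): arr=[13 1 18 16 26 24] head=4 tail=2 count=4
After op 13 (write(3)): arr=[13 1 3 16 26 24] head=4 tail=3 count=5
After op 14 (peek()): arr=[13 1 3 16 26 24] head=4 tail=3 count=5

Answer: 13 1 3 16 26 24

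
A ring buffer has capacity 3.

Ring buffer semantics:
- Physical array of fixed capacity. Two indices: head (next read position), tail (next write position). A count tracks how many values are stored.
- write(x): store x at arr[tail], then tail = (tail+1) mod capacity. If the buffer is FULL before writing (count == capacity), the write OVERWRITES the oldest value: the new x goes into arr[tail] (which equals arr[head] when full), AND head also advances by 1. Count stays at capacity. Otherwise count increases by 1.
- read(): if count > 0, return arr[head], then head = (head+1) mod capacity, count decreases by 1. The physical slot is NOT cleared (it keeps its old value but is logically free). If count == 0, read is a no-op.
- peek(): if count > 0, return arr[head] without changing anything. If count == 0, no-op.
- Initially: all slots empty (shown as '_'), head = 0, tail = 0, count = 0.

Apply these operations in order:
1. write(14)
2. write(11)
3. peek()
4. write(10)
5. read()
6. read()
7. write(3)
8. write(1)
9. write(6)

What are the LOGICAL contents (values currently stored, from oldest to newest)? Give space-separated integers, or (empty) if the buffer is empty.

After op 1 (write(14)): arr=[14 _ _] head=0 tail=1 count=1
After op 2 (write(11)): arr=[14 11 _] head=0 tail=2 count=2
After op 3 (peek()): arr=[14 11 _] head=0 tail=2 count=2
After op 4 (write(10)): arr=[14 11 10] head=0 tail=0 count=3
After op 5 (read()): arr=[14 11 10] head=1 tail=0 count=2
After op 6 (read()): arr=[14 11 10] head=2 tail=0 count=1
After op 7 (write(3)): arr=[3 11 10] head=2 tail=1 count=2
After op 8 (write(1)): arr=[3 1 10] head=2 tail=2 count=3
After op 9 (write(6)): arr=[3 1 6] head=0 tail=0 count=3

Answer: 3 1 6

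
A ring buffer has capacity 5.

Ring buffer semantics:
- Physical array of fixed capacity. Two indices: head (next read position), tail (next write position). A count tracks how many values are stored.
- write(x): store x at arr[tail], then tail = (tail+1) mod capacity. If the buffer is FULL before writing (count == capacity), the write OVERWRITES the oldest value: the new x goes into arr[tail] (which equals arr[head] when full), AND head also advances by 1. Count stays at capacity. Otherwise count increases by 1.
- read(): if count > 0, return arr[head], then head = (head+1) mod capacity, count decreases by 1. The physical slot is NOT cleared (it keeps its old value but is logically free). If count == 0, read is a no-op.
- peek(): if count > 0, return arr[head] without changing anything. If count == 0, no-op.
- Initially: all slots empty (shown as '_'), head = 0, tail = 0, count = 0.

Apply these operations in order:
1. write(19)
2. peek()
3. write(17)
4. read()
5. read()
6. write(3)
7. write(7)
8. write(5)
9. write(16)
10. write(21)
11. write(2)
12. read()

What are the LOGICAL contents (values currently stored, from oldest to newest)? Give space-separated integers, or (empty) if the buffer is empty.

Answer: 5 16 21 2

Derivation:
After op 1 (write(19)): arr=[19 _ _ _ _] head=0 tail=1 count=1
After op 2 (peek()): arr=[19 _ _ _ _] head=0 tail=1 count=1
After op 3 (write(17)): arr=[19 17 _ _ _] head=0 tail=2 count=2
After op 4 (read()): arr=[19 17 _ _ _] head=1 tail=2 count=1
After op 5 (read()): arr=[19 17 _ _ _] head=2 tail=2 count=0
After op 6 (write(3)): arr=[19 17 3 _ _] head=2 tail=3 count=1
After op 7 (write(7)): arr=[19 17 3 7 _] head=2 tail=4 count=2
After op 8 (write(5)): arr=[19 17 3 7 5] head=2 tail=0 count=3
After op 9 (write(16)): arr=[16 17 3 7 5] head=2 tail=1 count=4
After op 10 (write(21)): arr=[16 21 3 7 5] head=2 tail=2 count=5
After op 11 (write(2)): arr=[16 21 2 7 5] head=3 tail=3 count=5
After op 12 (read()): arr=[16 21 2 7 5] head=4 tail=3 count=4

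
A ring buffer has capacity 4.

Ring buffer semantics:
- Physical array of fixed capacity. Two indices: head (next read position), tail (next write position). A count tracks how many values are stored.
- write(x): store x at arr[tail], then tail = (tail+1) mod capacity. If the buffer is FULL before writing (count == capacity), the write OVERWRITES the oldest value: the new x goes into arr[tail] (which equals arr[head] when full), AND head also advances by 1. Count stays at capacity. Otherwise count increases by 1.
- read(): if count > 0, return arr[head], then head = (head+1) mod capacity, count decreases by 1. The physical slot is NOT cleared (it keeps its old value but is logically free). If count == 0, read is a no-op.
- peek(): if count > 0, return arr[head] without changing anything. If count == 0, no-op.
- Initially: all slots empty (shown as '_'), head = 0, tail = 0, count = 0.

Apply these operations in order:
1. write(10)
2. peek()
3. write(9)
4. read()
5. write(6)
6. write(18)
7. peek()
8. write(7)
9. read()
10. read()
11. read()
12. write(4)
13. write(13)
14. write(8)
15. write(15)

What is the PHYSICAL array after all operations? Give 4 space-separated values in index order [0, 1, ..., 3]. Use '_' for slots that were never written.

Answer: 15 4 13 8

Derivation:
After op 1 (write(10)): arr=[10 _ _ _] head=0 tail=1 count=1
After op 2 (peek()): arr=[10 _ _ _] head=0 tail=1 count=1
After op 3 (write(9)): arr=[10 9 _ _] head=0 tail=2 count=2
After op 4 (read()): arr=[10 9 _ _] head=1 tail=2 count=1
After op 5 (write(6)): arr=[10 9 6 _] head=1 tail=3 count=2
After op 6 (write(18)): arr=[10 9 6 18] head=1 tail=0 count=3
After op 7 (peek()): arr=[10 9 6 18] head=1 tail=0 count=3
After op 8 (write(7)): arr=[7 9 6 18] head=1 tail=1 count=4
After op 9 (read()): arr=[7 9 6 18] head=2 tail=1 count=3
After op 10 (read()): arr=[7 9 6 18] head=3 tail=1 count=2
After op 11 (read()): arr=[7 9 6 18] head=0 tail=1 count=1
After op 12 (write(4)): arr=[7 4 6 18] head=0 tail=2 count=2
After op 13 (write(13)): arr=[7 4 13 18] head=0 tail=3 count=3
After op 14 (write(8)): arr=[7 4 13 8] head=0 tail=0 count=4
After op 15 (write(15)): arr=[15 4 13 8] head=1 tail=1 count=4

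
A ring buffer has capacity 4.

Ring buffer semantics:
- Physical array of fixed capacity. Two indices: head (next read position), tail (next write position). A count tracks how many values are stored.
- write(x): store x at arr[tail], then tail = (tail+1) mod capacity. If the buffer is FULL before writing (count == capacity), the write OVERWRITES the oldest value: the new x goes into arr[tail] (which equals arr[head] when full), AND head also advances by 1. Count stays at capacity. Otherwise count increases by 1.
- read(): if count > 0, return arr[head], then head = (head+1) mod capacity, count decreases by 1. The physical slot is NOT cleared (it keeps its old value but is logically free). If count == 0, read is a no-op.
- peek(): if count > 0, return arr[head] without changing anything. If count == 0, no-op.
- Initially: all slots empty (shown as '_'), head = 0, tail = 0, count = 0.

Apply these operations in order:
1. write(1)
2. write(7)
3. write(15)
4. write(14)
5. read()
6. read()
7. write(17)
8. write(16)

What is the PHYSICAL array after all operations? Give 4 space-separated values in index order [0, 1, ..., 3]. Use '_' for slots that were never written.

After op 1 (write(1)): arr=[1 _ _ _] head=0 tail=1 count=1
After op 2 (write(7)): arr=[1 7 _ _] head=0 tail=2 count=2
After op 3 (write(15)): arr=[1 7 15 _] head=0 tail=3 count=3
After op 4 (write(14)): arr=[1 7 15 14] head=0 tail=0 count=4
After op 5 (read()): arr=[1 7 15 14] head=1 tail=0 count=3
After op 6 (read()): arr=[1 7 15 14] head=2 tail=0 count=2
After op 7 (write(17)): arr=[17 7 15 14] head=2 tail=1 count=3
After op 8 (write(16)): arr=[17 16 15 14] head=2 tail=2 count=4

Answer: 17 16 15 14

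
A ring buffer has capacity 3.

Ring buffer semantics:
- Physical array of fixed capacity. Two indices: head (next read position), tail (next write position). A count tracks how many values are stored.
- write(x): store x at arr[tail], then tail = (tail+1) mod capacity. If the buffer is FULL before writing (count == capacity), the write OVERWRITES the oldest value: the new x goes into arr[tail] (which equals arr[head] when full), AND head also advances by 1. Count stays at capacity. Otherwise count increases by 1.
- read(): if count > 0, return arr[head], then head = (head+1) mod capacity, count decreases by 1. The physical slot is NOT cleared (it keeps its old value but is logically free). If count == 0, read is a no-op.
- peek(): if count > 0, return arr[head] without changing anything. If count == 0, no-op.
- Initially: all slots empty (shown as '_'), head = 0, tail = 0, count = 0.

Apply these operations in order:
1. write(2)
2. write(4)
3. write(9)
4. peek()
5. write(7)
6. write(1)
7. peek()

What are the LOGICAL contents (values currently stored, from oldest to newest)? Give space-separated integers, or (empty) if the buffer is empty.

Answer: 9 7 1

Derivation:
After op 1 (write(2)): arr=[2 _ _] head=0 tail=1 count=1
After op 2 (write(4)): arr=[2 4 _] head=0 tail=2 count=2
After op 3 (write(9)): arr=[2 4 9] head=0 tail=0 count=3
After op 4 (peek()): arr=[2 4 9] head=0 tail=0 count=3
After op 5 (write(7)): arr=[7 4 9] head=1 tail=1 count=3
After op 6 (write(1)): arr=[7 1 9] head=2 tail=2 count=3
After op 7 (peek()): arr=[7 1 9] head=2 tail=2 count=3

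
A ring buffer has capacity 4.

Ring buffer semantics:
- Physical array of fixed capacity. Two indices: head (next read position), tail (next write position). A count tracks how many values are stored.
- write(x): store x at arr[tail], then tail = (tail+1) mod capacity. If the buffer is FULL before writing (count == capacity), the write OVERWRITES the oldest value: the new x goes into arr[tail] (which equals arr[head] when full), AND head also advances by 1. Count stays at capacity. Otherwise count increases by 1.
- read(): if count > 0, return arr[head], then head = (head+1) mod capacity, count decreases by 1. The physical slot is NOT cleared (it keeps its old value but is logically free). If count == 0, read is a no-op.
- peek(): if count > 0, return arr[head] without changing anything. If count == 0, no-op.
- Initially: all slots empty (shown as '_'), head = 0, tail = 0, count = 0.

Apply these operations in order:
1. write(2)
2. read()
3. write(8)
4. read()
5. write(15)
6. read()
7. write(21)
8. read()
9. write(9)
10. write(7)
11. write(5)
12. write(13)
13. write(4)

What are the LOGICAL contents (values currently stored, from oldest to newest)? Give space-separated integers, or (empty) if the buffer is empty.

Answer: 7 5 13 4

Derivation:
After op 1 (write(2)): arr=[2 _ _ _] head=0 tail=1 count=1
After op 2 (read()): arr=[2 _ _ _] head=1 tail=1 count=0
After op 3 (write(8)): arr=[2 8 _ _] head=1 tail=2 count=1
After op 4 (read()): arr=[2 8 _ _] head=2 tail=2 count=0
After op 5 (write(15)): arr=[2 8 15 _] head=2 tail=3 count=1
After op 6 (read()): arr=[2 8 15 _] head=3 tail=3 count=0
After op 7 (write(21)): arr=[2 8 15 21] head=3 tail=0 count=1
After op 8 (read()): arr=[2 8 15 21] head=0 tail=0 count=0
After op 9 (write(9)): arr=[9 8 15 21] head=0 tail=1 count=1
After op 10 (write(7)): arr=[9 7 15 21] head=0 tail=2 count=2
After op 11 (write(5)): arr=[9 7 5 21] head=0 tail=3 count=3
After op 12 (write(13)): arr=[9 7 5 13] head=0 tail=0 count=4
After op 13 (write(4)): arr=[4 7 5 13] head=1 tail=1 count=4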